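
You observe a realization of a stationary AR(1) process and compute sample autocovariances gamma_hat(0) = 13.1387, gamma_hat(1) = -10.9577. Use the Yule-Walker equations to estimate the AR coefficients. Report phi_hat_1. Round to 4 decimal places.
\hat\phi_{1} = -0.8340

The Yule-Walker equations for an AR(p) process read, in matrix form,
  Gamma_p phi = r_p,   with   (Gamma_p)_{ij} = gamma(|i - j|),
                       (r_p)_i = gamma(i),   i,j = 1..p.
Substitute the sample gammas (Toeplitz matrix and right-hand side of size 1):
  Gamma_p = [[13.1387]]
  r_p     = [-10.9577]
With p = 1 this is the single equation gamma(0) phi_1 = gamma(1):
  phi_hat_1 = gamma(1) / gamma(0) = -10.9577 / 13.1387 = -0.8340.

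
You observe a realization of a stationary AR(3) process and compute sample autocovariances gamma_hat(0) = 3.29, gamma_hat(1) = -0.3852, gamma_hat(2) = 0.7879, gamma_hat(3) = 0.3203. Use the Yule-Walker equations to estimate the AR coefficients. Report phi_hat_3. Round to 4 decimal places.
\hat\phi_{3} = 0.1560

The Yule-Walker equations for an AR(p) process read, in matrix form,
  Gamma_p phi = r_p,   with   (Gamma_p)_{ij} = gamma(|i - j|),
                       (r_p)_i = gamma(i),   i,j = 1..p.
Substitute the sample gammas (Toeplitz matrix and right-hand side of size 3):
  Gamma_p = [[3.29, -0.3852, 0.7879], [-0.3852, 3.29, -0.3852], [0.7879, -0.3852, 3.29]]
  r_p     = [-0.3852, 0.7879, 0.3203]
Written out (R1..R3):
  (R1) 3.29 phi_1 - 0.3852 phi_2 + 0.7879 phi_3 = -0.3852
  (R2) -0.3852 phi_1 + 3.29 phi_2 - 0.3852 phi_3 = 0.7879
  (R3) 0.7879 phi_1 - 0.3852 phi_2 + 3.29 phi_3 = 0.3203
Gaussian elimination:
  R2 <- R2 - (-0.3852/3.29) R1 = R2 - (-0.117082) R1:  3.2449 phi_2 - 0.292951 phi_3 = 0.7428
  R3 <- R3 - (0.7879/3.29) R1 = R3 - (0.239483) R1:  -0.292951 phi_2 + 3.101311 phi_3 = 0.412549
  R3 <- R3 - (-0.292951/3.2449) R2 = R3 - (-0.09028) R2:  3.074863 phi_3 = 0.479609
Back-substitution:
  phi_hat_3 = 0.479609 / 3.074863 = 0.155977
  phi_hat_2 = (0.7428 - (-0.292951)(0.155977)) / 3.2449 = 0.242995
  phi_hat_1 = (-0.3852 - (-0.3852)(0.242995) - (0.7879)(0.155977)) / 3.29 = -0.125986
So phi_hat = [-0.1260, 0.2430, 0.1560].
Therefore phi_hat_3 = 0.1560.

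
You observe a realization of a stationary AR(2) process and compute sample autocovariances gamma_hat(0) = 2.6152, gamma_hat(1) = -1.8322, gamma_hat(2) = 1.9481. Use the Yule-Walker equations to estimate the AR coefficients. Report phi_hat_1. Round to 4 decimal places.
\hat\phi_{1} = -0.3510

The Yule-Walker equations for an AR(p) process read, in matrix form,
  Gamma_p phi = r_p,   with   (Gamma_p)_{ij} = gamma(|i - j|),
                       (r_p)_i = gamma(i),   i,j = 1..p.
Substitute the sample gammas (Toeplitz matrix and right-hand side of size 2):
  Gamma_p = [[2.6152, -1.8322], [-1.8322, 2.6152]]
  r_p     = [-1.8322, 1.9481]
Written out:
  2.6152 phi_1 - 1.8322 phi_2 = -1.8322
  -1.8322 phi_1 + 2.6152 phi_2 = 1.9481
Solve by Cramer's rule:
  det = gamma(0)^2 - gamma(1)^2 = (2.6152)^2 - (-1.8322)^2 = 6.83927104 - 3.35695684 = 3.4823142
  phi_hat_1 = [gamma(1) gamma(0) - gamma(1) gamma(2)] / det = [(-1.8322)(2.6152) - (-1.8322)(1.9481)] / 3.4823142 = -1.22226062 / 3.4823142 = -0.351
  phi_hat_2 = [gamma(0) gamma(2) - gamma(1)^2] / det = [(2.6152)(1.9481) - (-1.8322)^2] / 3.4823142 = 1.73771428 / 3.4823142 = 0.499
So phi_hat = [-0.3510, 0.4990].
Therefore phi_hat_1 = -0.3510.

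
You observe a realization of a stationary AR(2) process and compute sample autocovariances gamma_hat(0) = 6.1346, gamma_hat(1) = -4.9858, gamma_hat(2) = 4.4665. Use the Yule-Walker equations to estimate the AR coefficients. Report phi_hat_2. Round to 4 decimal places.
\hat\phi_{2} = 0.1990

The Yule-Walker equations for an AR(p) process read, in matrix form,
  Gamma_p phi = r_p,   with   (Gamma_p)_{ij} = gamma(|i - j|),
                       (r_p)_i = gamma(i),   i,j = 1..p.
Substitute the sample gammas (Toeplitz matrix and right-hand side of size 2):
  Gamma_p = [[6.1346, -4.9858], [-4.9858, 6.1346]]
  r_p     = [-4.9858, 4.4665]
Written out:
  6.1346 phi_1 - 4.9858 phi_2 = -4.9858
  -4.9858 phi_1 + 6.1346 phi_2 = 4.4665
Solve by Cramer's rule:
  det = gamma(0)^2 - gamma(1)^2 = (6.1346)^2 - (-4.9858)^2 = 37.63331716 - 24.85820164 = 12.77511552
  phi_hat_1 = [gamma(1) gamma(0) - gamma(1) gamma(2)] / det = [(-4.9858)(6.1346) - (-4.9858)(4.4665)] / 12.77511552 = -8.31681298 / 12.77511552 = -0.651
  phi_hat_2 = [gamma(0) gamma(2) - gamma(1)^2] / det = [(6.1346)(4.4665) - (-4.9858)^2] / 12.77511552 = 2.54198926 / 12.77511552 = 0.199
So phi_hat = [-0.6510, 0.1990].
Therefore phi_hat_2 = 0.1990.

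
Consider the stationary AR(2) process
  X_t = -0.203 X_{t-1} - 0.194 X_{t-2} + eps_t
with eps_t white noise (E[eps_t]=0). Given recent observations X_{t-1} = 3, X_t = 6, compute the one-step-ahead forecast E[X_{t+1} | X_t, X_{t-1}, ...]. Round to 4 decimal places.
E[X_{t+1} \mid \mathcal F_t] = -1.8000

For an AR(p) model X_t = c + sum_i phi_i X_{t-i} + eps_t, the
one-step-ahead conditional mean is
  E[X_{t+1} | X_t, ...] = c + sum_i phi_i X_{t+1-i}.
Substitute known values:
  E[X_{t+1} | ...] = (-0.203) * (6) + (-0.194) * (3)
                   = -1.8000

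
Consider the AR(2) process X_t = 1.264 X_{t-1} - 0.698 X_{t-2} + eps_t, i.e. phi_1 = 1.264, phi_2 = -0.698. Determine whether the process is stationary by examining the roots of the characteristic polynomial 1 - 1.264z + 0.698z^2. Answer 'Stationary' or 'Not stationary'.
\text{Stationary}

The AR(p) characteristic polynomial is P(z) = 1 - 1.264z + 0.698z^2.
Stationarity requires all roots to lie outside the unit circle, i.e. |z| > 1 for every root.
Set 1 + (-1.264) z + (0.698) z^2 = 0, i.e. a z^2 + b z + c = 0 with a = 0.698, b = -1.264, c = 1.
Discriminant D = b^2 - 4ac = (-1.264)^2 - 4*(0.698)*1 = 1.597696 - (2.792) = -1.194304.
D < 0, so the roots are the complex-conjugate pair z = (-b +/- i sqrt(-D)) / (2a) = 0.9054 +/- 0.7828i.
For a conjugate pair |z|^2 = z * conj(z) = (product of roots) = c/a = 1/(0.698) = 1.432665, so |z| = sqrt(1.432665) = 1.1969 for both roots.
Moduli of all roots: 1.1969, 1.1969.
All moduli strictly greater than 1? Yes.
Verdict: Stationary.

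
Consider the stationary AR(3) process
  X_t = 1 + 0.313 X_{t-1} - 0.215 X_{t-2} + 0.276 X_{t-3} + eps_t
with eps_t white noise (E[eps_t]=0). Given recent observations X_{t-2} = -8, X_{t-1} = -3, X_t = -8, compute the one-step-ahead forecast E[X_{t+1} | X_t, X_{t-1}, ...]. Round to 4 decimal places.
E[X_{t+1} \mid \mathcal F_t] = -3.0670

For an AR(p) model X_t = c + sum_i phi_i X_{t-i} + eps_t, the
one-step-ahead conditional mean is
  E[X_{t+1} | X_t, ...] = c + sum_i phi_i X_{t+1-i}.
Substitute known values:
  E[X_{t+1} | ...] = 1 + (0.313) * (-8) + (-0.215) * (-3) + (0.276) * (-8)
                   = -3.0670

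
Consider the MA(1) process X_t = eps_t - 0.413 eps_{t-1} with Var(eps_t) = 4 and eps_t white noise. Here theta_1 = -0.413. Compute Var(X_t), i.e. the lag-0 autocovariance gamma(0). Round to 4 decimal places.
\gamma(0) = 4.6823

For an MA(q) process X_t = eps_t + sum_i theta_i eps_{t-i} with
Var(eps_t) = sigma^2, the variance is
  gamma(0) = sigma^2 * (1 + sum_i theta_i^2).
  sum_i theta_i^2 = (-0.413)^2 = 0.170569.
  gamma(0) = 4 * (1 + 0.170569) = 4 * 1.170569 = 4.682276, which rounds to 4.6823.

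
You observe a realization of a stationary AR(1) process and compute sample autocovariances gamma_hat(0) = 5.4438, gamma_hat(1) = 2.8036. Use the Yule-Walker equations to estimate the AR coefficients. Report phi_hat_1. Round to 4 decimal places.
\hat\phi_{1} = 0.5150

The Yule-Walker equations for an AR(p) process read, in matrix form,
  Gamma_p phi = r_p,   with   (Gamma_p)_{ij} = gamma(|i - j|),
                       (r_p)_i = gamma(i),   i,j = 1..p.
Substitute the sample gammas (Toeplitz matrix and right-hand side of size 1):
  Gamma_p = [[5.4438]]
  r_p     = [2.8036]
With p = 1 this is the single equation gamma(0) phi_1 = gamma(1):
  phi_hat_1 = gamma(1) / gamma(0) = 2.8036 / 5.4438 = 0.5150.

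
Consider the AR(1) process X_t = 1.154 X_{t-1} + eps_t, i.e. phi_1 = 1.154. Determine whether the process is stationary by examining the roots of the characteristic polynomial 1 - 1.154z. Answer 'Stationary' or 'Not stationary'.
\text{Not stationary}

The AR(p) characteristic polynomial is P(z) = 1 - 1.154z.
Stationarity requires all roots to lie outside the unit circle, i.e. |z| > 1 for every root.
This is linear in z: 1 + (-1.154) z = 0  =>  z = -1/(-1.154) = 0.866551,  |z| = 0.866551.
Moduli of all roots: 0.8666.
All moduli strictly greater than 1? No.
Verdict: Not stationary.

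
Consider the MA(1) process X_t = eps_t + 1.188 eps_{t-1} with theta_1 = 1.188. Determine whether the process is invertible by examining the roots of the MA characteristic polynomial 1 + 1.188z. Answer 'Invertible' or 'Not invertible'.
\text{Not invertible}

The MA(q) characteristic polynomial is P(z) = 1 + 1.188z.
Invertibility requires all roots to lie outside the unit circle, i.e. |z| > 1 for every root.
This is linear in z: 1 + (1.188) z = 0  =>  z = -1/(1.188) = -0.841751,  |z| = 0.841751.
Moduli of all roots: 0.8418.
All moduli strictly greater than 1? No.
Verdict: Not invertible.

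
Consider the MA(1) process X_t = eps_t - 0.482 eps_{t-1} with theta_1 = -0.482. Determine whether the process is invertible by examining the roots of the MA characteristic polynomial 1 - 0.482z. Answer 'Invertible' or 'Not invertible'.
\text{Invertible}

The MA(q) characteristic polynomial is P(z) = 1 - 0.482z.
Invertibility requires all roots to lie outside the unit circle, i.e. |z| > 1 for every root.
This is linear in z: 1 + (-0.482) z = 0  =>  z = -1/(-0.482) = 2.074689,  |z| = 2.074689.
Moduli of all roots: 2.0747.
All moduli strictly greater than 1? Yes.
Verdict: Invertible.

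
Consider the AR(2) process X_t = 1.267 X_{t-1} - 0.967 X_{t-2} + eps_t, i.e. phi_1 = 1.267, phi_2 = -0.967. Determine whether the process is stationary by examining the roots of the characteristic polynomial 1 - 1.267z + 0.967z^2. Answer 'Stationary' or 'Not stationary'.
\text{Stationary}

The AR(p) characteristic polynomial is P(z) = 1 - 1.267z + 0.967z^2.
Stationarity requires all roots to lie outside the unit circle, i.e. |z| > 1 for every root.
Set 1 + (-1.267) z + (0.967) z^2 = 0, i.e. a z^2 + b z + c = 0 with a = 0.967, b = -1.267, c = 1.
Discriminant D = b^2 - 4ac = (-1.267)^2 - 4*(0.967)*1 = 1.605289 - (3.868) = -2.262711.
D < 0, so the roots are the complex-conjugate pair z = (-b +/- i sqrt(-D)) / (2a) = 0.6551 +/- 0.7778i.
For a conjugate pair |z|^2 = z * conj(z) = (product of roots) = c/a = 1/(0.967) = 1.034126, so |z| = sqrt(1.034126) = 1.0169 for both roots.
Moduli of all roots: 1.0169, 1.0169.
All moduli strictly greater than 1? Yes.
Verdict: Stationary.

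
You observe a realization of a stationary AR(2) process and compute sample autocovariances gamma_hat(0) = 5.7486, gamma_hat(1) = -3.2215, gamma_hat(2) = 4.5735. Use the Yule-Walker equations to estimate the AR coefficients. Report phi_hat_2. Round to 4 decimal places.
\hat\phi_{2} = 0.7020

The Yule-Walker equations for an AR(p) process read, in matrix form,
  Gamma_p phi = r_p,   with   (Gamma_p)_{ij} = gamma(|i - j|),
                       (r_p)_i = gamma(i),   i,j = 1..p.
Substitute the sample gammas (Toeplitz matrix and right-hand side of size 2):
  Gamma_p = [[5.7486, -3.2215], [-3.2215, 5.7486]]
  r_p     = [-3.2215, 4.5735]
Written out:
  5.7486 phi_1 - 3.2215 phi_2 = -3.2215
  -3.2215 phi_1 + 5.7486 phi_2 = 4.5735
Solve by Cramer's rule:
  det = gamma(0)^2 - gamma(1)^2 = (5.7486)^2 - (-3.2215)^2 = 33.04640196 - 10.37806225 = 22.66833971
  phi_hat_1 = [gamma(1) gamma(0) - gamma(1) gamma(2)] / det = [(-3.2215)(5.7486) - (-3.2215)(4.5735)] / 22.66833971 = -3.78558465 / 22.66833971 = -0.167
  phi_hat_2 = [gamma(0) gamma(2) - gamma(1)^2] / det = [(5.7486)(4.5735) - (-3.2215)^2] / 22.66833971 = 15.91315985 / 22.66833971 = 0.702
So phi_hat = [-0.1670, 0.7020].
Therefore phi_hat_2 = 0.7020.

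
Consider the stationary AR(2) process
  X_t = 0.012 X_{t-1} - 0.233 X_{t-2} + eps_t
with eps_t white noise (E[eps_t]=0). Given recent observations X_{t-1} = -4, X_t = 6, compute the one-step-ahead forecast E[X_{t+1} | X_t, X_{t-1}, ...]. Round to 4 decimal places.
E[X_{t+1} \mid \mathcal F_t] = 1.0040

For an AR(p) model X_t = c + sum_i phi_i X_{t-i} + eps_t, the
one-step-ahead conditional mean is
  E[X_{t+1} | X_t, ...] = c + sum_i phi_i X_{t+1-i}.
Substitute known values:
  E[X_{t+1} | ...] = (0.012) * (6) + (-0.233) * (-4)
                   = 1.0040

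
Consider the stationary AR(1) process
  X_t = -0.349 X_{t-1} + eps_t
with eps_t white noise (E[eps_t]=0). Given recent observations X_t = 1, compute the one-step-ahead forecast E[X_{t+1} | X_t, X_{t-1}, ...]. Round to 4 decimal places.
E[X_{t+1} \mid \mathcal F_t] = -0.3490

For an AR(p) model X_t = c + sum_i phi_i X_{t-i} + eps_t, the
one-step-ahead conditional mean is
  E[X_{t+1} | X_t, ...] = c + sum_i phi_i X_{t+1-i}.
Substitute known values:
  E[X_{t+1} | ...] = (-0.349) * (1)
                   = -0.3490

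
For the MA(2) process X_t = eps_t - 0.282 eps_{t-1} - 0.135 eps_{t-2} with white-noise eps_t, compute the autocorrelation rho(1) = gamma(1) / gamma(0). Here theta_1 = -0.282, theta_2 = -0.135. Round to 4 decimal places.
\rho(1) = -0.2222

For an MA(q) process with theta_0 = 1, the autocovariance is
  gamma(k) = sigma^2 * sum_{i=0..q-k} theta_i * theta_{i+k},
and rho(k) = gamma(k) / gamma(0). Sigma^2 cancels.
  numerator   = (1)*(-0.282) + (-0.282)*(-0.135) = -0.24393.
  denominator = (1)^2 + (-0.282)^2 + (-0.135)^2 = 1.097749.
  rho(1) = -0.24393 / 1.097749 = -0.2222.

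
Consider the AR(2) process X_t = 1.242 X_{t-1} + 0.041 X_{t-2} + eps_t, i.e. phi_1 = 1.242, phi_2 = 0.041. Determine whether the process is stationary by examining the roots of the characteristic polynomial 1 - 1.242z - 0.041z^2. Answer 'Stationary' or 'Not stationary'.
\text{Not stationary}

The AR(p) characteristic polynomial is P(z) = 1 - 1.242z - 0.041z^2.
Stationarity requires all roots to lie outside the unit circle, i.e. |z| > 1 for every root.
Set 1 + (-1.242) z + (-0.041) z^2 = 0, i.e. a z^2 + b z + c = 0 with a = -0.041, b = -1.242, c = 1.
Discriminant D = b^2 - 4ac = (-1.242)^2 - 4*(-0.041)*1 = 1.542564 - (-0.164) = 1.706564.
D >= 0, so the roots are real: z = (-b +/- sqrt(D)) / (2a) = (1.242 +/- 1.306355) / (-0.082).
  z_1 = (1.242 + 1.306355) / (-0.082) = -31.0775,   |z_1| = 31.0775.
  z_2 = (1.242 - 1.306355) / (-0.082) = 0.7848,   |z_2| = 0.7848.
Moduli of all roots: 31.0775, 0.7848.
All moduli strictly greater than 1? No.
Verdict: Not stationary.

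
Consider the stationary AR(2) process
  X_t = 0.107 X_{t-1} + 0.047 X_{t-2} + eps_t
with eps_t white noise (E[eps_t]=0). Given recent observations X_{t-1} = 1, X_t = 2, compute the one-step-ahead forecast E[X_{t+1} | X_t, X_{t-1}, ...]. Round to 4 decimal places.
E[X_{t+1} \mid \mathcal F_t] = 0.2610

For an AR(p) model X_t = c + sum_i phi_i X_{t-i} + eps_t, the
one-step-ahead conditional mean is
  E[X_{t+1} | X_t, ...] = c + sum_i phi_i X_{t+1-i}.
Substitute known values:
  E[X_{t+1} | ...] = (0.107) * (2) + (0.047) * (1)
                   = 0.2610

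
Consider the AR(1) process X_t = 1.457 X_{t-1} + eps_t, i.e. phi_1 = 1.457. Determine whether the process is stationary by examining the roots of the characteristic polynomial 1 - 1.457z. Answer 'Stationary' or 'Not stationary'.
\text{Not stationary}

The AR(p) characteristic polynomial is P(z) = 1 - 1.457z.
Stationarity requires all roots to lie outside the unit circle, i.e. |z| > 1 for every root.
This is linear in z: 1 + (-1.457) z = 0  =>  z = -1/(-1.457) = 0.686342,  |z| = 0.686342.
Moduli of all roots: 0.6863.
All moduli strictly greater than 1? No.
Verdict: Not stationary.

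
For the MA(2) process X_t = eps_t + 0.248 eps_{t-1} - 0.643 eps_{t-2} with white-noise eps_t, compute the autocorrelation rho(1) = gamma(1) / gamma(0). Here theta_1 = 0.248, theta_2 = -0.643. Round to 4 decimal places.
\rho(1) = 0.0600

For an MA(q) process with theta_0 = 1, the autocovariance is
  gamma(k) = sigma^2 * sum_{i=0..q-k} theta_i * theta_{i+k},
and rho(k) = gamma(k) / gamma(0). Sigma^2 cancels.
  numerator   = (1)*(0.248) + (0.248)*(-0.643) = 0.088536.
  denominator = (1)^2 + (0.248)^2 + (-0.643)^2 = 1.474953.
  rho(1) = 0.088536 / 1.474953 = 0.0600.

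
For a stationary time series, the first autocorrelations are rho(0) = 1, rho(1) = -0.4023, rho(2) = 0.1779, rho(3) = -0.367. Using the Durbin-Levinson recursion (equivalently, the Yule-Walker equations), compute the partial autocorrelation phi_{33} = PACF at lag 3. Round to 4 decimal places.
\phi_{33} = -0.3450

The PACF at lag k is phi_{kk}, the last component of the solution
to the Yule-Walker system G_k phi = r_k where
  (G_k)_{ij} = rho(|i - j|), (r_k)_i = rho(i), i,j = 1..k.
Equivalently, Durbin-Levinson gives phi_{kk} iteratively:
  phi_{11} = rho(1)
  phi_{kk} = [rho(k) - sum_{j=1..k-1} phi_{k-1,j} rho(k-j)]
            / [1 - sum_{j=1..k-1} phi_{k-1,j} rho(j)],
  phi_{k,j} = phi_{k-1,j} - phi_{kk} phi_{k-1,k-j},  j = 1..k-1.
Step k = 1:
  phi_11 = rho(1) = -0.4023.
Step k = 2:
  phi_22 = [rho(2) - phi_11 rho(1)] / [1 - phi_11 rho(1)] = [0.1779 - (-0.4023)(-0.4023)] / [1 - (-0.4023)(-0.4023)]
         = 0.01605471 / 0.83815471 = 0.019155.
  Update: phi_21 = phi_11 - phi_22 phi_11 = -0.4023 - (0.019155)(-0.4023) = -0.394594.
Step k = 3:
  phi_33 = [rho(3) - phi_21 rho(2) - phi_22 rho(1)] / [1 - phi_21 rho(1) - phi_22 rho(2)]
    numerator   = -0.367 - (-0.394594)(0.1779) - (0.019155)(-0.4023) = -0.28909574
    denominator = 1 - (-0.394594)(-0.4023) - (0.019155)(0.1779) = 0.83784718
  phi_33 = -0.28909574 / 0.83784718 = -0.345.
Therefore phi_{33} = -0.3450.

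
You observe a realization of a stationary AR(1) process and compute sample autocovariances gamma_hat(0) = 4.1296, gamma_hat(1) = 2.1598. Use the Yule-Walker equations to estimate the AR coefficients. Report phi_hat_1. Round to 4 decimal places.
\hat\phi_{1} = 0.5230

The Yule-Walker equations for an AR(p) process read, in matrix form,
  Gamma_p phi = r_p,   with   (Gamma_p)_{ij} = gamma(|i - j|),
                       (r_p)_i = gamma(i),   i,j = 1..p.
Substitute the sample gammas (Toeplitz matrix and right-hand side of size 1):
  Gamma_p = [[4.1296]]
  r_p     = [2.1598]
With p = 1 this is the single equation gamma(0) phi_1 = gamma(1):
  phi_hat_1 = gamma(1) / gamma(0) = 2.1598 / 4.1296 = 0.5230.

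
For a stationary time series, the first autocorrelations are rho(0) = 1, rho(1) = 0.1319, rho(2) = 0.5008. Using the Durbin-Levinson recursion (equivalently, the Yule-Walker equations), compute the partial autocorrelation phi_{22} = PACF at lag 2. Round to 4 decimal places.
\phi_{22} = 0.4920

The PACF at lag k is phi_{kk}, the last component of the solution
to the Yule-Walker system G_k phi = r_k where
  (G_k)_{ij} = rho(|i - j|), (r_k)_i = rho(i), i,j = 1..k.
Equivalently, Durbin-Levinson gives phi_{kk} iteratively:
  phi_{11} = rho(1)
  phi_{kk} = [rho(k) - sum_{j=1..k-1} phi_{k-1,j} rho(k-j)]
            / [1 - sum_{j=1..k-1} phi_{k-1,j} rho(j)],
  phi_{k,j} = phi_{k-1,j} - phi_{kk} phi_{k-1,k-j},  j = 1..k-1.
Step k = 1:
  phi_11 = rho(1) = 0.1319.
Step k = 2:
  phi_22 = [rho(2) - phi_11 rho(1)] / [1 - phi_11 rho(1)] = [0.5008 - (0.1319)(0.1319)] / [1 - (0.1319)(0.1319)]
         = 0.48340239 / 0.98260239 = 0.492.
Therefore phi_{22} = 0.4920.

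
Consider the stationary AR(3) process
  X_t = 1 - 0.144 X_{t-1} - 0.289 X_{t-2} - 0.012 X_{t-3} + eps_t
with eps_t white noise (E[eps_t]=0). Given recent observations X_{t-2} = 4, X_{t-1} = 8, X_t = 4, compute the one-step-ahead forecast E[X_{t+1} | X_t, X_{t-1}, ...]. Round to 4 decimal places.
E[X_{t+1} \mid \mathcal F_t] = -1.9360

For an AR(p) model X_t = c + sum_i phi_i X_{t-i} + eps_t, the
one-step-ahead conditional mean is
  E[X_{t+1} | X_t, ...] = c + sum_i phi_i X_{t+1-i}.
Substitute known values:
  E[X_{t+1} | ...] = 1 + (-0.144) * (4) + (-0.289) * (8) + (-0.012) * (4)
                   = -1.9360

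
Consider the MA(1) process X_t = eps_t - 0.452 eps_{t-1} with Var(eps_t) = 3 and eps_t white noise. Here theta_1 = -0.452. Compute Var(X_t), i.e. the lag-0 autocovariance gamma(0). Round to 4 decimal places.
\gamma(0) = 3.6129

For an MA(q) process X_t = eps_t + sum_i theta_i eps_{t-i} with
Var(eps_t) = sigma^2, the variance is
  gamma(0) = sigma^2 * (1 + sum_i theta_i^2).
  sum_i theta_i^2 = (-0.452)^2 = 0.204304.
  gamma(0) = 3 * (1 + 0.204304) = 3 * 1.204304 = 3.612912, which rounds to 3.6129.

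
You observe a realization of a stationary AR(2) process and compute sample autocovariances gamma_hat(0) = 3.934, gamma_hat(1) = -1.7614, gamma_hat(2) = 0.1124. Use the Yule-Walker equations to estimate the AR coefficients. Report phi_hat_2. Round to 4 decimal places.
\hat\phi_{2} = -0.2150

The Yule-Walker equations for an AR(p) process read, in matrix form,
  Gamma_p phi = r_p,   with   (Gamma_p)_{ij} = gamma(|i - j|),
                       (r_p)_i = gamma(i),   i,j = 1..p.
Substitute the sample gammas (Toeplitz matrix and right-hand side of size 2):
  Gamma_p = [[3.934, -1.7614], [-1.7614, 3.934]]
  r_p     = [-1.7614, 0.1124]
Written out:
  3.934 phi_1 - 1.7614 phi_2 = -1.7614
  -1.7614 phi_1 + 3.934 phi_2 = 0.1124
Solve by Cramer's rule:
  det = gamma(0)^2 - gamma(1)^2 = (3.934)^2 - (-1.7614)^2 = 15.476356 - 3.10252996 = 12.37382604
  phi_hat_1 = [gamma(1) gamma(0) - gamma(1) gamma(2)] / det = [(-1.7614)(3.934) - (-1.7614)(0.1124)] / 12.37382604 = -6.73136624 / 12.37382604 = -0.544
  phi_hat_2 = [gamma(0) gamma(2) - gamma(1)^2] / det = [(3.934)(0.1124) - (-1.7614)^2] / 12.37382604 = -2.66034836 / 12.37382604 = -0.215
So phi_hat = [-0.5440, -0.2150].
Therefore phi_hat_2 = -0.2150.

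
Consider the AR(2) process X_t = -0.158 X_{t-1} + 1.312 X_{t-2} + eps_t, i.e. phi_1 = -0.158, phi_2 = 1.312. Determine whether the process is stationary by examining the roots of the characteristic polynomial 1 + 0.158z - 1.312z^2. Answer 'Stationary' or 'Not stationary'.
\text{Not stationary}

The AR(p) characteristic polynomial is P(z) = 1 + 0.158z - 1.312z^2.
Stationarity requires all roots to lie outside the unit circle, i.e. |z| > 1 for every root.
Set 1 + (0.158) z + (-1.312) z^2 = 0, i.e. a z^2 + b z + c = 0 with a = -1.312, b = 0.158, c = 1.
Discriminant D = b^2 - 4ac = (0.158)^2 - 4*(-1.312)*1 = 0.024964 - (-5.248) = 5.272964.
D >= 0, so the roots are real: z = (-b +/- sqrt(D)) / (2a) = (-0.158 +/- 2.296294) / (-2.624).
  z_1 = (-0.158 + 2.296294) / (-2.624) = -0.8149,   |z_1| = 0.8149.
  z_2 = (-0.158 - 2.296294) / (-2.624) = 0.9353,   |z_2| = 0.9353.
Moduli of all roots: 0.8149, 0.9353.
All moduli strictly greater than 1? No.
Verdict: Not stationary.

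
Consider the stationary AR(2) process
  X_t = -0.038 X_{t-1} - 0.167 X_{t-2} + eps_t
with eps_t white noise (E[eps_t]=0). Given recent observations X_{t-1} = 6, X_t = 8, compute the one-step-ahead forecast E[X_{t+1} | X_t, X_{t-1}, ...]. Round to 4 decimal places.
E[X_{t+1} \mid \mathcal F_t] = -1.3060

For an AR(p) model X_t = c + sum_i phi_i X_{t-i} + eps_t, the
one-step-ahead conditional mean is
  E[X_{t+1} | X_t, ...] = c + sum_i phi_i X_{t+1-i}.
Substitute known values:
  E[X_{t+1} | ...] = (-0.038) * (8) + (-0.167) * (6)
                   = -1.3060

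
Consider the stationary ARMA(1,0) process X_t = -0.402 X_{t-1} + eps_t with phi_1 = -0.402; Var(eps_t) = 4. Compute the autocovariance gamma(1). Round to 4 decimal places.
\gamma(1) = -1.9179

Multiply the model equation by X_{t-k} and take expectations. With theta_0 = psi_0 = 1 and psi_j the MA(infinity) weights, this gives
  gamma(k) - sum_i phi_i gamma(k-i) = c_k,
  c_k = sigma^2 * sum_{j=k..q} theta_j psi_{j-k}   (c_k = 0 for k > q),
using gamma(-m) = gamma(m).
Pure AR (q = 0): c_0 = sigma^2 = 4, c_k = 0 for k >= 1.
Equations for k = 0 and k = 1 (AR order 1):
  gamma(0) = phi_1 gamma(1) + c_0
  gamma(1) = phi_1 gamma(0) + c_1
Substituting the second into the first: gamma(0) (1 - phi_1^2) = c_0 + phi_1 c_1, so
  gamma(0) = c_0 / (1 - phi_1^2) = 4 / (1 - (-0.402)^2) = 4 / 0.838396 = 4.771015.
  gamma(1) = phi_1 gamma(0) = (-0.402)(4.771015) = -1.917948.
Therefore gamma(1) = -1.9179 (to 4 decimal places).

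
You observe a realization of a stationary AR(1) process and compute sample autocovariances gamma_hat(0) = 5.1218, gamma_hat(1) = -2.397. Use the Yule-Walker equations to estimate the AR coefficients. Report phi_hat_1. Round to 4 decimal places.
\hat\phi_{1} = -0.4680

The Yule-Walker equations for an AR(p) process read, in matrix form,
  Gamma_p phi = r_p,   with   (Gamma_p)_{ij} = gamma(|i - j|),
                       (r_p)_i = gamma(i),   i,j = 1..p.
Substitute the sample gammas (Toeplitz matrix and right-hand side of size 1):
  Gamma_p = [[5.1218]]
  r_p     = [-2.397]
With p = 1 this is the single equation gamma(0) phi_1 = gamma(1):
  phi_hat_1 = gamma(1) / gamma(0) = -2.397 / 5.1218 = -0.4680.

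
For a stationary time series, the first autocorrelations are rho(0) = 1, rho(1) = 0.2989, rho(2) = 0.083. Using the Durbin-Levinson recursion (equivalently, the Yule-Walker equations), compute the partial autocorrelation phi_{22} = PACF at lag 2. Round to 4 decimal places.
\phi_{22} = -0.0070

The PACF at lag k is phi_{kk}, the last component of the solution
to the Yule-Walker system G_k phi = r_k where
  (G_k)_{ij} = rho(|i - j|), (r_k)_i = rho(i), i,j = 1..k.
Equivalently, Durbin-Levinson gives phi_{kk} iteratively:
  phi_{11} = rho(1)
  phi_{kk} = [rho(k) - sum_{j=1..k-1} phi_{k-1,j} rho(k-j)]
            / [1 - sum_{j=1..k-1} phi_{k-1,j} rho(j)],
  phi_{k,j} = phi_{k-1,j} - phi_{kk} phi_{k-1,k-j},  j = 1..k-1.
Step k = 1:
  phi_11 = rho(1) = 0.2989.
Step k = 2:
  phi_22 = [rho(2) - phi_11 rho(1)] / [1 - phi_11 rho(1)] = [0.083 - (0.2989)(0.2989)] / [1 - (0.2989)(0.2989)]
         = -0.00634121 / 0.91065879 = -0.007.
Therefore phi_{22} = -0.0070.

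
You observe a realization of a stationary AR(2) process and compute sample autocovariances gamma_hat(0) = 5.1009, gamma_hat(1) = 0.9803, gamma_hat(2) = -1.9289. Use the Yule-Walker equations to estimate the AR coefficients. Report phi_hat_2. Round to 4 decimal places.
\hat\phi_{2} = -0.4310

The Yule-Walker equations for an AR(p) process read, in matrix form,
  Gamma_p phi = r_p,   with   (Gamma_p)_{ij} = gamma(|i - j|),
                       (r_p)_i = gamma(i),   i,j = 1..p.
Substitute the sample gammas (Toeplitz matrix and right-hand side of size 2):
  Gamma_p = [[5.1009, 0.9803], [0.9803, 5.1009]]
  r_p     = [0.9803, -1.9289]
Written out:
  5.1009 phi_1 + 0.9803 phi_2 = 0.9803
  0.9803 phi_1 + 5.1009 phi_2 = -1.9289
Solve by Cramer's rule:
  det = gamma(0)^2 - gamma(1)^2 = (5.1009)^2 - (0.9803)^2 = 26.01918081 - 0.96098809 = 25.05819272
  phi_hat_1 = [gamma(1) gamma(0) - gamma(1) gamma(2)] / det = [(0.9803)(5.1009) - (0.9803)(-1.9289)] / 25.05819272 = 6.89131294 / 25.05819272 = 0.275
  phi_hat_2 = [gamma(0) gamma(2) - gamma(1)^2] / det = [(5.1009)(-1.9289) - (0.9803)^2] / 25.05819272 = -10.8001141 / 25.05819272 = -0.431
So phi_hat = [0.2750, -0.4310].
Therefore phi_hat_2 = -0.4310.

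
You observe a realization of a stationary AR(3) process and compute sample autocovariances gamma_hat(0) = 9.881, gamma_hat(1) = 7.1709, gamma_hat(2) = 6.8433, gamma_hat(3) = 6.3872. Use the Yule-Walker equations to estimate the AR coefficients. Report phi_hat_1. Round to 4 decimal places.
\hat\phi_{1} = 0.4160

The Yule-Walker equations for an AR(p) process read, in matrix form,
  Gamma_p phi = r_p,   with   (Gamma_p)_{ij} = gamma(|i - j|),
                       (r_p)_i = gamma(i),   i,j = 1..p.
Substitute the sample gammas (Toeplitz matrix and right-hand side of size 3):
  Gamma_p = [[9.881, 7.1709, 6.8433], [7.1709, 9.881, 7.1709], [6.8433, 7.1709, 9.881]]
  r_p     = [7.1709, 6.8433, 6.3872]
Written out (R1..R3):
  (R1) 9.881 phi_1 + 7.1709 phi_2 + 6.8433 phi_3 = 7.1709
  (R2) 7.1709 phi_1 + 9.881 phi_2 + 7.1709 phi_3 = 6.8433
  (R3) 6.8433 phi_1 + 7.1709 phi_2 + 9.881 phi_3 = 6.3872
Gaussian elimination:
  R2 <- R2 - (7.1709/9.881) R1 = R2 - (0.725726) R1:  4.67689 phi_2 + 2.204538 phi_3 = 1.63919
  R3 <- R3 - (6.8433/9.881) R1 = R3 - (0.692572) R1:  2.204538 phi_2 + 5.141525 phi_3 = 1.420838
  R3 <- R3 - (2.204538/4.67689) R2 = R3 - (0.471368) R2:  4.102375 phi_3 = 0.648176
Back-substitution:
  phi_hat_3 = 0.648176 / 4.102375 = 0.158
  phi_hat_2 = (1.63919 - (2.204538)(0.158)) / 4.67689 = 0.276011
  phi_hat_1 = (7.1709 - (7.1709)(0.276011) - (6.8433)(0.158)) / 9.881 = 0.415991
So phi_hat = [0.4160, 0.2760, 0.1580].
Therefore phi_hat_1 = 0.4160.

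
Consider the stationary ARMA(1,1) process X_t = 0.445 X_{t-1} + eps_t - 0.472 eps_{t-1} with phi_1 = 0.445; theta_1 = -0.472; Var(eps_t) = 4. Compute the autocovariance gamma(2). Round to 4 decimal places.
\gamma(2) = -0.0473

Multiply the model equation by X_{t-k} and take expectations. With theta_0 = psi_0 = 1 and psi_j the MA(infinity) weights, this gives
  gamma(k) - sum_i phi_i gamma(k-i) = c_k,
  c_k = sigma^2 * sum_{j=k..q} theta_j psi_{j-k}   (c_k = 0 for k > q),
using gamma(-m) = gamma(m).
psi-weights needed (psi_j = theta_j + sum_i phi_i psi_{j-i}):
  psi_1 = theta_1 + phi_1 = -0.472 + (0.445) = -0.027
Right-hand sides:
  c_0 = sigma^2 (1 + theta_1 psi_1) = 4 * (1 + (-0.472)(-0.027)) = 4 * 1.012744 = 4.050976
  c_1 = sigma^2 theta_1 = 4 * (-0.472) = -1.888
  c_2 = 0
Equations for k = 0 and k = 1 (AR order 1):
  gamma(0) = phi_1 gamma(1) + c_0
  gamma(1) = phi_1 gamma(0) + c_1
Substituting the second into the first: gamma(0) (1 - phi_1^2) = c_0 + phi_1 c_1, so
  gamma(0) = (c_0 + phi_1 c_1) / (1 - phi_1^2) = (4.050976 + (0.445)(-1.888)) / (1 - (0.445)^2) = 3.210816 / 0.801975 = 4.003636.
  gamma(1) = phi_1 gamma(0) + c_1 = (0.445)(4.003636) + (-1.888) = -0.106382.
For k = 2 (> q): gamma(2) = phi_1 gamma(1) = (0.445)(-0.106382) = -0.04734.
Therefore gamma(2) = -0.0473 (to 4 decimal places).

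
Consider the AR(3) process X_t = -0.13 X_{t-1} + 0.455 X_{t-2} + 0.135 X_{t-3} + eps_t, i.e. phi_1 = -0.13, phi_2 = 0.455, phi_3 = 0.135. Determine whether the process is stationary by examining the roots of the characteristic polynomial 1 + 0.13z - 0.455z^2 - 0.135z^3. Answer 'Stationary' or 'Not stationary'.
\text{Stationary}

The AR(p) characteristic polynomial is P(z) = 1 + 0.13z - 0.455z^2 - 0.135z^3.
Stationarity requires all roots to lie outside the unit circle, i.e. |z| > 1 for every root.
Degree 3: look for a simple real root z0 first, then factor out (1 - z/z0) and solve the remaining quadratic.
Testing z0 = -2: P(-2) = 1 + (0.13)(-2) + (-0.455)(-2)^2 + (-0.135)(-2)^3
  = 1 + (-0.26) + (-1.82) + (1.08) = 0.  So z_0 = -2 is a root, |z_0| = 2.
Divide out the factor (1 + 0.5 z) = (1 - z/z0) (since 1/z0 = -0.5):
  P(z) = (1 + 0.5 z)(1 + (-0.37) z + (-0.27) z^2)
  [check: z-coef -0.37 - (-0.5) = 0.13; z^2-coef -0.27 - (-0.5)(-0.37) = -0.455; z^3-coef -(-0.5)(-0.27) = -0.135.]
Remaining roots from the quadratic factor 1 + (-0.37) z + (-0.27) z^2:
  Set 1 + (-0.37) z + (-0.27) z^2 = 0, i.e. a z^2 + b z + c = 0 with a = -0.27, b = -0.37, c = 1.
  Discriminant D = b^2 - 4ac = (-0.37)^2 - 4*(-0.27)*1 = 0.1369 - (-1.08) = 1.2169.
  D >= 0, so the roots are real: z = (-b +/- sqrt(D)) / (2a) = (0.37 +/- 1.103132) / (-0.54).
    z_1 = (0.37 + 1.103132) / (-0.54) = -2.728,   |z_1| = 2.728.
    z_2 = (0.37 - 1.103132) / (-0.54) = 1.3577,   |z_2| = 1.3577.
Moduli of all roots: 2.0000, 2.7280, 1.3577.
All moduli strictly greater than 1? Yes.
Verdict: Stationary.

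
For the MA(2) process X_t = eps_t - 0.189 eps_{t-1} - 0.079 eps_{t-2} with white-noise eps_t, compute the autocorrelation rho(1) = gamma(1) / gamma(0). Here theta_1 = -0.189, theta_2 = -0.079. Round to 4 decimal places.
\rho(1) = -0.1671

For an MA(q) process with theta_0 = 1, the autocovariance is
  gamma(k) = sigma^2 * sum_{i=0..q-k} theta_i * theta_{i+k},
and rho(k) = gamma(k) / gamma(0). Sigma^2 cancels.
  numerator   = (1)*(-0.189) + (-0.189)*(-0.079) = -0.174069.
  denominator = (1)^2 + (-0.189)^2 + (-0.079)^2 = 1.041962.
  rho(1) = -0.174069 / 1.041962 = -0.1671.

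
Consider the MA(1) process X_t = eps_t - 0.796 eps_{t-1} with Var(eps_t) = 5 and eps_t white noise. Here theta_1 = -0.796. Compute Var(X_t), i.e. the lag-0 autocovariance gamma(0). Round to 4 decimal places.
\gamma(0) = 8.1681

For an MA(q) process X_t = eps_t + sum_i theta_i eps_{t-i} with
Var(eps_t) = sigma^2, the variance is
  gamma(0) = sigma^2 * (1 + sum_i theta_i^2).
  sum_i theta_i^2 = (-0.796)^2 = 0.633616.
  gamma(0) = 5 * (1 + 0.633616) = 5 * 1.633616 = 8.16808, which rounds to 8.1681.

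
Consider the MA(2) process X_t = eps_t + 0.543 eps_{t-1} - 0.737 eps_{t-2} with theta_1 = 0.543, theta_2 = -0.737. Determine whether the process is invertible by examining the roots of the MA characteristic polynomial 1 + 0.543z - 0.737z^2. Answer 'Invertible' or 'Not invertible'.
\text{Not invertible}

The MA(q) characteristic polynomial is P(z) = 1 + 0.543z - 0.737z^2.
Invertibility requires all roots to lie outside the unit circle, i.e. |z| > 1 for every root.
Set 1 + (0.543) z + (-0.737) z^2 = 0, i.e. a z^2 + b z + c = 0 with a = -0.737, b = 0.543, c = 1.
Discriminant D = b^2 - 4ac = (0.543)^2 - 4*(-0.737)*1 = 0.294849 - (-2.948) = 3.242849.
D >= 0, so the roots are real: z = (-b +/- sqrt(D)) / (2a) = (-0.543 +/- 1.800791) / (-1.474).
  z_1 = (-0.543 + 1.800791) / (-1.474) = -0.8533,   |z_1| = 0.8533.
  z_2 = (-0.543 - 1.800791) / (-1.474) = 1.5901,   |z_2| = 1.5901.
Moduli of all roots: 0.8533, 1.5901.
All moduli strictly greater than 1? No.
Verdict: Not invertible.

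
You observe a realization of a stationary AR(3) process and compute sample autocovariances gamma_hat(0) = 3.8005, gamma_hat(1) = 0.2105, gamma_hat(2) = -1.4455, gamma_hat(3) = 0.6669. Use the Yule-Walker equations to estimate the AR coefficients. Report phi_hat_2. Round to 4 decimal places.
\hat\phi_{2} = -0.4050

The Yule-Walker equations for an AR(p) process read, in matrix form,
  Gamma_p phi = r_p,   with   (Gamma_p)_{ij} = gamma(|i - j|),
                       (r_p)_i = gamma(i),   i,j = 1..p.
Substitute the sample gammas (Toeplitz matrix and right-hand side of size 3):
  Gamma_p = [[3.8005, 0.2105, -1.4455], [0.2105, 3.8005, 0.2105], [-1.4455, 0.2105, 3.8005]]
  r_p     = [0.2105, -1.4455, 0.6669]
Written out (R1..R3):
  (R1) 3.8005 phi_1 + 0.2105 phi_2 - 1.4455 phi_3 = 0.2105
  (R2) 0.2105 phi_1 + 3.8005 phi_2 + 0.2105 phi_3 = -1.4455
  (R3) -1.4455 phi_1 + 0.2105 phi_2 + 3.8005 phi_3 = 0.6669
Gaussian elimination:
  R2 <- R2 - (0.2105/3.8005) R1 = R2 - (0.055387) R1:  3.788841 phi_2 + 0.290563 phi_3 = -1.457159
  R3 <- R3 - (-1.4455/3.8005) R1 = R3 - (-0.380345) R1:  0.290563 phi_2 + 3.250712 phi_3 = 0.746963
  R3 <- R3 - (0.290563/3.788841) R2 = R3 - (0.076689) R2:  3.228429 phi_3 = 0.858711
Back-substitution:
  phi_hat_3 = 0.858711 / 3.228429 = 0.265984
  phi_hat_2 = (-1.457159 - (0.290563)(0.265984)) / 3.788841 = -0.40499
  phi_hat_1 = (0.2105 - (0.2105)(-0.40499) - (-1.4455)(0.265984)) / 3.8005 = 0.178984
So phi_hat = [0.1790, -0.4050, 0.2660].
Therefore phi_hat_2 = -0.4050.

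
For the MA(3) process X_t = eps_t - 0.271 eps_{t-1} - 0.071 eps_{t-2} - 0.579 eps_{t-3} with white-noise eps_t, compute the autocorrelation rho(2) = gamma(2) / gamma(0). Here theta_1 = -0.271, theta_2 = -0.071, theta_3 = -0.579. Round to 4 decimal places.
\rho(2) = 0.0608

For an MA(q) process with theta_0 = 1, the autocovariance is
  gamma(k) = sigma^2 * sum_{i=0..q-k} theta_i * theta_{i+k},
and rho(k) = gamma(k) / gamma(0). Sigma^2 cancels.
  numerator   = (1)*(-0.071) + (-0.271)*(-0.579) = 0.085909.
  denominator = (1)^2 + (-0.271)^2 + (-0.071)^2 + (-0.579)^2 = 1.413723.
  rho(2) = 0.085909 / 1.413723 = 0.0608.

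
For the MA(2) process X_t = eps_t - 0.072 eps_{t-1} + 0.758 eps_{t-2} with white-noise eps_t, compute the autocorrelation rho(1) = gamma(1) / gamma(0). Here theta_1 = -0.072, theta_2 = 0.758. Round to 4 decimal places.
\rho(1) = -0.0801

For an MA(q) process with theta_0 = 1, the autocovariance is
  gamma(k) = sigma^2 * sum_{i=0..q-k} theta_i * theta_{i+k},
and rho(k) = gamma(k) / gamma(0). Sigma^2 cancels.
  numerator   = (1)*(-0.072) + (-0.072)*(0.758) = -0.126576.
  denominator = (1)^2 + (-0.072)^2 + (0.758)^2 = 1.579748.
  rho(1) = -0.126576 / 1.579748 = -0.0801.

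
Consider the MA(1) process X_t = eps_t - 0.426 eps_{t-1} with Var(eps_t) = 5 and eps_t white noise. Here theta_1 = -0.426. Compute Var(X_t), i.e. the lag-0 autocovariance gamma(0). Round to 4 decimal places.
\gamma(0) = 5.9074

For an MA(q) process X_t = eps_t + sum_i theta_i eps_{t-i} with
Var(eps_t) = sigma^2, the variance is
  gamma(0) = sigma^2 * (1 + sum_i theta_i^2).
  sum_i theta_i^2 = (-0.426)^2 = 0.181476.
  gamma(0) = 5 * (1 + 0.181476) = 5 * 1.181476 = 5.90738, which rounds to 5.9074.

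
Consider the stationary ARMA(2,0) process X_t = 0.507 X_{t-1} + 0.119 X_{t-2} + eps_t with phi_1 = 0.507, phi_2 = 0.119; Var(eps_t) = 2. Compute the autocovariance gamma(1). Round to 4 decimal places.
\gamma(1) = 1.7456

Multiply the model equation by X_{t-k} and take expectations. With theta_0 = psi_0 = 1 and psi_j the MA(infinity) weights, this gives
  gamma(k) - sum_i phi_i gamma(k-i) = c_k,
  c_k = sigma^2 * sum_{j=k..q} theta_j psi_{j-k}   (c_k = 0 for k > q),
using gamma(-m) = gamma(m).
Pure AR (q = 0): c_0 = sigma^2 = 2, c_k = 0 for k >= 1.
Equations for k = 0, 1, 2 (AR order 2, c_2 = 0):
  (E0) gamma(0) = phi_1 gamma(1) + phi_2 gamma(2) + c_0
  (E1) gamma(1) = phi_1 gamma(0) + phi_2 gamma(1) + c_1
  (E2) gamma(2) = phi_1 gamma(1) + phi_2 gamma(0)
From (E1): gamma(1) = A gamma(0) + B with
  A = phi_1 / (1 - phi_2) = 0.507 / 0.881 = 0.575482,   B = c_1 / (1 - phi_2) = 0 / 0.881 = 0.
Insert (E2) into (E0): gamma(0) (1 - phi_2^2) = phi_1 (1 + phi_2) gamma(1) + c_0.
  phi_1 (1 + phi_2) = (0.507)(1.119) = 0.567333,   1 - phi_2^2 = 0.985839.
Replace gamma(1) by A gamma(0) + B and collect gamma(0):
  gamma(0) [0.985839 - (0.567333)(0.575482)] = c_0 = 2
  gamma(0) * 0.659349 = 2
  gamma(0) = 2 / 0.659349 = 3.033296.
  gamma(1) = A gamma(0) = (0.575482)(3.033296) = 1.745608.
Therefore gamma(1) = 1.7456 (to 4 decimal places).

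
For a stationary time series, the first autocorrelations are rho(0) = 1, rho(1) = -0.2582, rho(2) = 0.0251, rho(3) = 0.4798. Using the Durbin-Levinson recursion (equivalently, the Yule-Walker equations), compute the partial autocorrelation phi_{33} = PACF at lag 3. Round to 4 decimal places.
\phi_{33} = 0.5100

The PACF at lag k is phi_{kk}, the last component of the solution
to the Yule-Walker system G_k phi = r_k where
  (G_k)_{ij} = rho(|i - j|), (r_k)_i = rho(i), i,j = 1..k.
Equivalently, Durbin-Levinson gives phi_{kk} iteratively:
  phi_{11} = rho(1)
  phi_{kk} = [rho(k) - sum_{j=1..k-1} phi_{k-1,j} rho(k-j)]
            / [1 - sum_{j=1..k-1} phi_{k-1,j} rho(j)],
  phi_{k,j} = phi_{k-1,j} - phi_{kk} phi_{k-1,k-j},  j = 1..k-1.
Step k = 1:
  phi_11 = rho(1) = -0.2582.
Step k = 2:
  phi_22 = [rho(2) - phi_11 rho(1)] / [1 - phi_11 rho(1)] = [0.0251 - (-0.2582)(-0.2582)] / [1 - (-0.2582)(-0.2582)]
         = -0.04156724 / 0.93333276 = -0.044536.
  Update: phi_21 = phi_11 - phi_22 phi_11 = -0.2582 - (-0.044536)(-0.2582) = -0.269699.
Step k = 3:
  phi_33 = [rho(3) - phi_21 rho(2) - phi_22 rho(1)] / [1 - phi_21 rho(1) - phi_22 rho(2)]
    numerator   = 0.4798 - (-0.269699)(0.0251) - (-0.044536)(-0.2582) = 0.47507017
    denominator = 1 - (-0.269699)(-0.2582) - (-0.044536)(0.0251) = 0.93148151
  phi_33 = 0.47507017 / 0.93148151 = 0.51.
Therefore phi_{33} = 0.5100.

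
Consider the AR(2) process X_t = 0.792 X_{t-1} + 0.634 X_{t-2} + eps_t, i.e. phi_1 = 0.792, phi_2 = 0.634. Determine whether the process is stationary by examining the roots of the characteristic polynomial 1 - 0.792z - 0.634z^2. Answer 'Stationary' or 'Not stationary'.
\text{Not stationary}

The AR(p) characteristic polynomial is P(z) = 1 - 0.792z - 0.634z^2.
Stationarity requires all roots to lie outside the unit circle, i.e. |z| > 1 for every root.
Set 1 + (-0.792) z + (-0.634) z^2 = 0, i.e. a z^2 + b z + c = 0 with a = -0.634, b = -0.792, c = 1.
Discriminant D = b^2 - 4ac = (-0.792)^2 - 4*(-0.634)*1 = 0.627264 - (-2.536) = 3.163264.
D >= 0, so the roots are real: z = (-b +/- sqrt(D)) / (2a) = (0.792 +/- 1.778557) / (-1.268).
  z_1 = (0.792 + 1.778557) / (-1.268) = -2.0273,   |z_1| = 2.0273.
  z_2 = (0.792 - 1.778557) / (-1.268) = 0.778,   |z_2| = 0.778.
Moduli of all roots: 2.0273, 0.7780.
All moduli strictly greater than 1? No.
Verdict: Not stationary.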